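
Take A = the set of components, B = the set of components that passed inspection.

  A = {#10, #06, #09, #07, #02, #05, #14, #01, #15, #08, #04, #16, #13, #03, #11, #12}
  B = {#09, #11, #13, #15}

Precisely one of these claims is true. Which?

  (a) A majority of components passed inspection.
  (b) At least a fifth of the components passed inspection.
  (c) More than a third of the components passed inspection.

|A| = 16, |A ∩ B| = 4, |A ∖ B| = 12.
(a) requires |A ∩ B| > |A ∖ B|: false.
(b) requires |A ∩ B| / |A| ≥ 1/5: true.
(c) requires |A ∩ B| / |A| > 1/3: false.

(b)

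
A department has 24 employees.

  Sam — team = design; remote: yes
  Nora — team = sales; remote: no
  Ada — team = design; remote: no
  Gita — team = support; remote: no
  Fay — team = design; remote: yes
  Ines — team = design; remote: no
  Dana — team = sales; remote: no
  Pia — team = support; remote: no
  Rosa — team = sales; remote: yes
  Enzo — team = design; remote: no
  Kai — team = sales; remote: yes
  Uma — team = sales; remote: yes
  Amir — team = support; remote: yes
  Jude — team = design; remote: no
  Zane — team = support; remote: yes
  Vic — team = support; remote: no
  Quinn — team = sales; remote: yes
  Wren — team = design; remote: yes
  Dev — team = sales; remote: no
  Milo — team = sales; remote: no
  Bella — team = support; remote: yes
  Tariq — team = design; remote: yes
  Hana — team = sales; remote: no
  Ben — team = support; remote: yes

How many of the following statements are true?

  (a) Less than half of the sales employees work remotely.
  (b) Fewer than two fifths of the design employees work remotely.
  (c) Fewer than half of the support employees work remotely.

(a) sales: |A| = 9, |A ∩ B| = 4; needs |A ∩ B| < |A ∖ B| — true.
(b) design: |A| = 8, |A ∩ B| = 4; needs |A ∩ B| / |A| < 2/5 — false.
(c) support: |A| = 7, |A ∩ B| = 4; needs |A ∩ B| < |A ∖ B| — false.

1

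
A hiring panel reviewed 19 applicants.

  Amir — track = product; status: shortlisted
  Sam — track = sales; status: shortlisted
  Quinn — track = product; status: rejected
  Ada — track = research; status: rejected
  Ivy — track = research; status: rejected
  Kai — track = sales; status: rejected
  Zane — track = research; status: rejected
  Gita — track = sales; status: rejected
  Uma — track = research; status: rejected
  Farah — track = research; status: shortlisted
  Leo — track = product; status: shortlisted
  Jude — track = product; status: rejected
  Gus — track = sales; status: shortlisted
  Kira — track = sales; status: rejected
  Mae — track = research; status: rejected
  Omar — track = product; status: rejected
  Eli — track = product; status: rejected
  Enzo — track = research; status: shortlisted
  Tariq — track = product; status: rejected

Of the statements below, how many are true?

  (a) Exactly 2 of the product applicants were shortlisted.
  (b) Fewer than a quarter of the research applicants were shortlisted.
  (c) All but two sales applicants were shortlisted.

1

(a) product: |A| = 7, |A ∩ B| = 2; needs |A ∩ B| = 2 — true.
(b) research: |A| = 7, |A ∩ B| = 2; needs |A ∩ B| / |A| < 1/4 — false.
(c) sales: |A| = 5, |A ∩ B| = 2; needs |A ∖ B| = 2 — false.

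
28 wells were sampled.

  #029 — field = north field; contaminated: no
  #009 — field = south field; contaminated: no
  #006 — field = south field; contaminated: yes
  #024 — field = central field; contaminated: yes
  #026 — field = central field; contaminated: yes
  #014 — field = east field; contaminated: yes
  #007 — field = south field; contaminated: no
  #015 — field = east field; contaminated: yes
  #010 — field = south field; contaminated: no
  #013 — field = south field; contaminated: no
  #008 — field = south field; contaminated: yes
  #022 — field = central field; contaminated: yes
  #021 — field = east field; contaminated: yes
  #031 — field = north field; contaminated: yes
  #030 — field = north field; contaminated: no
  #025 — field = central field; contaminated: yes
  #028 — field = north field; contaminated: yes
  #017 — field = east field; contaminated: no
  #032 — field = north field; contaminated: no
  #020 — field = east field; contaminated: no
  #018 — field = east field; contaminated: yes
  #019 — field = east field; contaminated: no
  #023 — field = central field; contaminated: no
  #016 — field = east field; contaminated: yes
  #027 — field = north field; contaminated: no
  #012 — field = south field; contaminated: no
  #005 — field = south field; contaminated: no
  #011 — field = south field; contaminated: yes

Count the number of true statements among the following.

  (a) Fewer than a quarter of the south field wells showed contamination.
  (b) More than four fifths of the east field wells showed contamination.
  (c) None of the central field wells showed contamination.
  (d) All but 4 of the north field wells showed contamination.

1

(a) south field: |A| = 9, |A ∩ B| = 3; needs |A ∩ B| / |A| < 1/4 — false.
(b) east field: |A| = 8, |A ∩ B| = 5; needs |A ∩ B| / |A| > 4/5 — false.
(c) central field: |A| = 5, |A ∩ B| = 4; needs A ∩ B = ∅ (|A ∩ B| = 0) — false.
(d) north field: |A| = 6, |A ∩ B| = 2; needs |A ∖ B| = 4 — true.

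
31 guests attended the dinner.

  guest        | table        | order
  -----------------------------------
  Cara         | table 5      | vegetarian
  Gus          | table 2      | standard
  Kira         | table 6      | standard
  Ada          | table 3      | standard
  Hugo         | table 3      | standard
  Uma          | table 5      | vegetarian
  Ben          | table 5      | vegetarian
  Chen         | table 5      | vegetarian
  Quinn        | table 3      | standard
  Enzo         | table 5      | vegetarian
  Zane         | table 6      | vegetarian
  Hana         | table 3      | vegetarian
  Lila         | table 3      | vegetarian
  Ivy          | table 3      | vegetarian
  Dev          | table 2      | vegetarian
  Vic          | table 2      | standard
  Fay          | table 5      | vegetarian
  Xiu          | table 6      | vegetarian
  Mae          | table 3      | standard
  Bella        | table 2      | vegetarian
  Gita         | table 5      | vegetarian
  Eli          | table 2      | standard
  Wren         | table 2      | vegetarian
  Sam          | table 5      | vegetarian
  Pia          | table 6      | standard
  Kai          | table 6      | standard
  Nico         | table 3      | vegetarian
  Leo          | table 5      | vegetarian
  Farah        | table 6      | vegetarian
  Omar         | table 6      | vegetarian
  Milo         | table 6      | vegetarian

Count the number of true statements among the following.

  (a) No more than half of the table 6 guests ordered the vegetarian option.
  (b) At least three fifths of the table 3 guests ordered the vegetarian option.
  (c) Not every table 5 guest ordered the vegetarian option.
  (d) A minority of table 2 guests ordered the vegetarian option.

(a) table 6: |A| = 8, |A ∩ B| = 5; needs |A ∩ B| ≤ |A ∖ B| — false.
(b) table 3: |A| = 8, |A ∩ B| = 4; needs |A ∩ B| / |A| ≥ 3/5 — false.
(c) table 5: |A| = 9, |A ∩ B| = 9; needs A ⊄ B (|A ∖ B| ≥ 1) — false.
(d) table 2: |A| = 6, |A ∩ B| = 3; needs |A ∩ B| < |A ∖ B| — false.

0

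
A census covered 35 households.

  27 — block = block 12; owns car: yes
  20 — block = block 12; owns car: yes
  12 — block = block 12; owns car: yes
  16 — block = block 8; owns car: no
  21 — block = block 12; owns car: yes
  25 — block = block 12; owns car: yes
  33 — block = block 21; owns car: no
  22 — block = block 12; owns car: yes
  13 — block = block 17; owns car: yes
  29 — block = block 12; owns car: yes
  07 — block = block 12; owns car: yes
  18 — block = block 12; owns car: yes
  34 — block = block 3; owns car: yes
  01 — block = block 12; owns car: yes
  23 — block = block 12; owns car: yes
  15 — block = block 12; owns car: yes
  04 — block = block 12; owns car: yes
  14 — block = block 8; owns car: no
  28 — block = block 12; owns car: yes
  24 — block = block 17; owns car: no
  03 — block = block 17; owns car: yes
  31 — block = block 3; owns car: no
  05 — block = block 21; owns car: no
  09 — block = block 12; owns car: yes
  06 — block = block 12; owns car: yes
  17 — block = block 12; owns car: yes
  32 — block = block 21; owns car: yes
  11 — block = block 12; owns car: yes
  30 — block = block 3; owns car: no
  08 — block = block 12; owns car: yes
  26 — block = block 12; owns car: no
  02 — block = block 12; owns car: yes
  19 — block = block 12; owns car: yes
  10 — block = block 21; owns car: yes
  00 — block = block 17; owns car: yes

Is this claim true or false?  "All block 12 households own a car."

Truth condition: A ⊆ B, i.e. every element of A is in B (|A ∖ B| = 0).
|A| = 22, |A ∩ B| = 21, |A ∖ B| = 1.
So the statement is false.

False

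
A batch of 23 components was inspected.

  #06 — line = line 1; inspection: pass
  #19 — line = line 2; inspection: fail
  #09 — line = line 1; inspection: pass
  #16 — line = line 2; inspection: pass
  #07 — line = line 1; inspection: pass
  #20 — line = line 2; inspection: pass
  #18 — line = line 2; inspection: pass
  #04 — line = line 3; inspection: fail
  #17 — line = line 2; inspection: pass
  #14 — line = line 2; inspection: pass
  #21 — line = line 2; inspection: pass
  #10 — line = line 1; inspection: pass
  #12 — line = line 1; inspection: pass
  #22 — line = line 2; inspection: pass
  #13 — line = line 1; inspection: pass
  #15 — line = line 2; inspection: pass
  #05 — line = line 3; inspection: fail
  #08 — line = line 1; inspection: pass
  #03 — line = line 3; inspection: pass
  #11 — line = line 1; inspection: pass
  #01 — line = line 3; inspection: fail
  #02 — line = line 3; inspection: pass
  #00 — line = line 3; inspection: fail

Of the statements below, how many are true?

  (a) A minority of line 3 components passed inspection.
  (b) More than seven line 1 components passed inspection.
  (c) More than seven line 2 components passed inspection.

3

(a) line 3: |A| = 6, |A ∩ B| = 2; needs |A ∩ B| < |A ∖ B| — true.
(b) line 1: |A| = 8, |A ∩ B| = 8; needs |A ∩ B| > 7 — true.
(c) line 2: |A| = 9, |A ∩ B| = 8; needs |A ∩ B| > 7 — true.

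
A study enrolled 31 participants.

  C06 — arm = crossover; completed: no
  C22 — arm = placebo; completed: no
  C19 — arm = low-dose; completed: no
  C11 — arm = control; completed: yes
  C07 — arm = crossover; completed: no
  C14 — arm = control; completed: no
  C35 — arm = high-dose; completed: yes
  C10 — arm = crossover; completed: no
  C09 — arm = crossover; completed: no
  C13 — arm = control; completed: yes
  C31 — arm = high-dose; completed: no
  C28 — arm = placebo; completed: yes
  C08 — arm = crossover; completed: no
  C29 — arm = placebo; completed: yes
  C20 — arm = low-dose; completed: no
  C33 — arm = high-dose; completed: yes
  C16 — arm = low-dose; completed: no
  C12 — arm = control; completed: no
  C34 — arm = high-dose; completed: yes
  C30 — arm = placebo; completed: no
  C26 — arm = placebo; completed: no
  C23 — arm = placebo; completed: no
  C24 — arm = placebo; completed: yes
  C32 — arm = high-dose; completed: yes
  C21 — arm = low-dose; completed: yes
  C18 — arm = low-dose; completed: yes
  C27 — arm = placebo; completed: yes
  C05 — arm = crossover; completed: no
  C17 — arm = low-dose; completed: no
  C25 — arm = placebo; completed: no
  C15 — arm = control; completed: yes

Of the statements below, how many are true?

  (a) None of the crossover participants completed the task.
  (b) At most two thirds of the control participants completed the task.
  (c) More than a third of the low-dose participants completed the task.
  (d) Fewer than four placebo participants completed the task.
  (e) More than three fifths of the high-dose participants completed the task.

(a) crossover: |A| = 6, |A ∩ B| = 0; needs A ∩ B = ∅ (|A ∩ B| = 0) — true.
(b) control: |A| = 5, |A ∩ B| = 3; needs |A ∩ B| / |A| ≤ 2/3 — true.
(c) low-dose: |A| = 6, |A ∩ B| = 2; needs |A ∩ B| / |A| > 1/3 — false.
(d) placebo: |A| = 9, |A ∩ B| = 4; needs |A ∩ B| < 4 — false.
(e) high-dose: |A| = 5, |A ∩ B| = 4; needs |A ∩ B| / |A| > 3/5 — true.

3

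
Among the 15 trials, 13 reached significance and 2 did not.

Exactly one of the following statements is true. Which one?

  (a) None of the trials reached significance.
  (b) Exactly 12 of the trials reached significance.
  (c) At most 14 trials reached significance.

(c)

|A| = 15, |A ∩ B| = 13, |A ∖ B| = 2.
(a) requires A ∩ B = ∅ (|A ∩ B| = 0): false.
(b) requires |A ∩ B| = 12: false.
(c) requires |A ∩ B| ≤ 14: true.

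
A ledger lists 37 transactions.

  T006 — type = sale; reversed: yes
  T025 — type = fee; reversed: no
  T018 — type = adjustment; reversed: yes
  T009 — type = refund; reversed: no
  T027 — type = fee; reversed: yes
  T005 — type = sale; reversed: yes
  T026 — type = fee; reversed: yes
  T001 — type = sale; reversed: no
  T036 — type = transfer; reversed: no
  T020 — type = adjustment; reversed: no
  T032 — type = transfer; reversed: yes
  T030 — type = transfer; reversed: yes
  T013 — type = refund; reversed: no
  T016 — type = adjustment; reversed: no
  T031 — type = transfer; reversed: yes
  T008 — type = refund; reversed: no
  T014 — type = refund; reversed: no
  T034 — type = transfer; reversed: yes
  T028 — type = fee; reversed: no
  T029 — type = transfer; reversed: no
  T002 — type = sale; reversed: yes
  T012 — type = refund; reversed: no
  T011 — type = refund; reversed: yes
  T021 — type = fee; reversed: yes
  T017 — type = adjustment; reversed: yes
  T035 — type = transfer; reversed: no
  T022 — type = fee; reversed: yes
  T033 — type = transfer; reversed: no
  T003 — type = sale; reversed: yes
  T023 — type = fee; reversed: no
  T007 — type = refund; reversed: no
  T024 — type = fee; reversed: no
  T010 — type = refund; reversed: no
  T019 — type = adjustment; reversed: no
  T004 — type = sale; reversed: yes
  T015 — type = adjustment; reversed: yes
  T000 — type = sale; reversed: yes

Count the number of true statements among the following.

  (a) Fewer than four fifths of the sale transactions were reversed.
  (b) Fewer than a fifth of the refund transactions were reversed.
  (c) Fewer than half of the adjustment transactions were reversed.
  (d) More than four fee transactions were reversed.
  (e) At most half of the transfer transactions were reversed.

(a) sale: |A| = 7, |A ∩ B| = 6; needs |A ∩ B| / |A| < 4/5 — false.
(b) refund: |A| = 8, |A ∩ B| = 1; needs |A ∩ B| / |A| < 1/5 — true.
(c) adjustment: |A| = 6, |A ∩ B| = 3; needs |A ∩ B| < |A ∖ B| — false.
(d) fee: |A| = 8, |A ∩ B| = 4; needs |A ∩ B| > 4 — false.
(e) transfer: |A| = 8, |A ∩ B| = 4; needs |A ∩ B| ≤ |A ∖ B| — true.

2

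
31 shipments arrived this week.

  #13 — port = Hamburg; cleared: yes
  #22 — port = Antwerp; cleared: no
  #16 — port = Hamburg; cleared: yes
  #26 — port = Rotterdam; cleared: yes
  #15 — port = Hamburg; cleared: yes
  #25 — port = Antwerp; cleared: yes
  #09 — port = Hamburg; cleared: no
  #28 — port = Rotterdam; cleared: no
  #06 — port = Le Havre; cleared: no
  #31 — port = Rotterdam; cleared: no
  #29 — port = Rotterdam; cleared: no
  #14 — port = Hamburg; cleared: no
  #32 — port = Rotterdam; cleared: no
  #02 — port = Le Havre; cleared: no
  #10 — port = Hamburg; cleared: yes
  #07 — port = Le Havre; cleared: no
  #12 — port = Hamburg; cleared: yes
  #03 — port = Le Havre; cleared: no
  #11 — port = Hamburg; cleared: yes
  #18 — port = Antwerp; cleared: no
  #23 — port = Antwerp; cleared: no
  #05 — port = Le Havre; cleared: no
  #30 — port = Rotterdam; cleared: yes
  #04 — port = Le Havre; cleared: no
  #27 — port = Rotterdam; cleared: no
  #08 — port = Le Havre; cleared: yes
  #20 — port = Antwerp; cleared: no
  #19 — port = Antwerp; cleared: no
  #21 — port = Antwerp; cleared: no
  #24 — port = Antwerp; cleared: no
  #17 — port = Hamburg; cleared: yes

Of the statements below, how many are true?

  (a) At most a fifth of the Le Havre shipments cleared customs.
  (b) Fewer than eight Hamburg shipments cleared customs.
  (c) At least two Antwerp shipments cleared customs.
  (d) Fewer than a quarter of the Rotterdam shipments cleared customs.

2

(a) Le Havre: |A| = 7, |A ∩ B| = 1; needs |A ∩ B| / |A| ≤ 1/5 — true.
(b) Hamburg: |A| = 9, |A ∩ B| = 7; needs |A ∩ B| < 8 — true.
(c) Antwerp: |A| = 8, |A ∩ B| = 1; needs |A ∩ B| ≥ 2 — false.
(d) Rotterdam: |A| = 7, |A ∩ B| = 2; needs |A ∩ B| / |A| < 1/4 — false.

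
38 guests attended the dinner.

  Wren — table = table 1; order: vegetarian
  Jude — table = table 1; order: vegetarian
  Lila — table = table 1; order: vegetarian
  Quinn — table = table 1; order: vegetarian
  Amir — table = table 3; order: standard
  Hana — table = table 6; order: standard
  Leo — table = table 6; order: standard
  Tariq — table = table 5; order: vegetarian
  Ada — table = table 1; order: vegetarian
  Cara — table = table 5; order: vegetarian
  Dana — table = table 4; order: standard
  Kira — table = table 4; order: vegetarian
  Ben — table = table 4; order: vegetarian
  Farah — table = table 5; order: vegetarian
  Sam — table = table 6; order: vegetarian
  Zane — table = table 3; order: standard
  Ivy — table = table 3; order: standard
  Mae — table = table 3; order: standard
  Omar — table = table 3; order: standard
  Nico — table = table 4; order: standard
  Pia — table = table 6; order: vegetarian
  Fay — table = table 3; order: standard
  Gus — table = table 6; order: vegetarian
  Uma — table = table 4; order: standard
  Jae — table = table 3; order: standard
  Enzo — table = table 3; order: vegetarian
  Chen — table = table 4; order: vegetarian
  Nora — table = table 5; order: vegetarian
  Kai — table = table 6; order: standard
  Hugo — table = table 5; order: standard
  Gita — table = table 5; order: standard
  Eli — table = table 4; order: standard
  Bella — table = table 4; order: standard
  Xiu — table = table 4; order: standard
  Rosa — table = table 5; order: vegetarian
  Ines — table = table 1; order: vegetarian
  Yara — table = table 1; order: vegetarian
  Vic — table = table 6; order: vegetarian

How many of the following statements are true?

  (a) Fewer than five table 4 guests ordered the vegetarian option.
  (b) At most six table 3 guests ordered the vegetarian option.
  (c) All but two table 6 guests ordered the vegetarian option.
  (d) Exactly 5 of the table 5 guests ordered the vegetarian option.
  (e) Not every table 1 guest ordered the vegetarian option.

(a) table 4: |A| = 9, |A ∩ B| = 3; needs |A ∩ B| < 5 — true.
(b) table 3: |A| = 8, |A ∩ B| = 1; needs |A ∩ B| ≤ 6 — true.
(c) table 6: |A| = 7, |A ∩ B| = 4; needs |A ∖ B| = 2 — false.
(d) table 5: |A| = 7, |A ∩ B| = 5; needs |A ∩ B| = 5 — true.
(e) table 1: |A| = 7, |A ∩ B| = 7; needs A ⊄ B (|A ∖ B| ≥ 1) — false.

3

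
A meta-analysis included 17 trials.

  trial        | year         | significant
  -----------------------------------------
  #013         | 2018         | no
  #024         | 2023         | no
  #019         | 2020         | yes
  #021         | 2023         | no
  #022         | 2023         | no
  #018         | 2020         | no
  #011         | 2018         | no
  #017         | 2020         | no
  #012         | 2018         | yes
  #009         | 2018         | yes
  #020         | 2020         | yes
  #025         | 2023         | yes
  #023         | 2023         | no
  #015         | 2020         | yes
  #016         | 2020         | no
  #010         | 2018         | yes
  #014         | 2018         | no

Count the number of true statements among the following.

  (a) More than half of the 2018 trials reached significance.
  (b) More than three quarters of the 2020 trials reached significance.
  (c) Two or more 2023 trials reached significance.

0

(a) 2018: |A| = 6, |A ∩ B| = 3; needs |A ∩ B| > |A ∖ B| — false.
(b) 2020: |A| = 6, |A ∩ B| = 3; needs |A ∩ B| / |A| > 3/4 — false.
(c) 2023: |A| = 5, |A ∩ B| = 1; needs |A ∩ B| ≥ 2 — false.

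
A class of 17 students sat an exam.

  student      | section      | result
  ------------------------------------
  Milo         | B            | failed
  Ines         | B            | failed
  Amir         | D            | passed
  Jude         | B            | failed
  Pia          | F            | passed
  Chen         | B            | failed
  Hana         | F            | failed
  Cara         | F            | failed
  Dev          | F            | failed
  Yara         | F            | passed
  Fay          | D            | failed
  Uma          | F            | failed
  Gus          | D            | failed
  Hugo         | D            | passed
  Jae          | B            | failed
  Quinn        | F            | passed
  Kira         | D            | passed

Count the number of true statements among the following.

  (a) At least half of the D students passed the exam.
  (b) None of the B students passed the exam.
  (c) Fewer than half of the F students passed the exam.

(a) D: |A| = 5, |A ∩ B| = 3; needs |A ∩ B| ≥ |A ∖ B| — true.
(b) B: |A| = 5, |A ∩ B| = 0; needs A ∩ B = ∅ (|A ∩ B| = 0) — true.
(c) F: |A| = 7, |A ∩ B| = 3; needs |A ∩ B| < |A ∖ B| — true.

3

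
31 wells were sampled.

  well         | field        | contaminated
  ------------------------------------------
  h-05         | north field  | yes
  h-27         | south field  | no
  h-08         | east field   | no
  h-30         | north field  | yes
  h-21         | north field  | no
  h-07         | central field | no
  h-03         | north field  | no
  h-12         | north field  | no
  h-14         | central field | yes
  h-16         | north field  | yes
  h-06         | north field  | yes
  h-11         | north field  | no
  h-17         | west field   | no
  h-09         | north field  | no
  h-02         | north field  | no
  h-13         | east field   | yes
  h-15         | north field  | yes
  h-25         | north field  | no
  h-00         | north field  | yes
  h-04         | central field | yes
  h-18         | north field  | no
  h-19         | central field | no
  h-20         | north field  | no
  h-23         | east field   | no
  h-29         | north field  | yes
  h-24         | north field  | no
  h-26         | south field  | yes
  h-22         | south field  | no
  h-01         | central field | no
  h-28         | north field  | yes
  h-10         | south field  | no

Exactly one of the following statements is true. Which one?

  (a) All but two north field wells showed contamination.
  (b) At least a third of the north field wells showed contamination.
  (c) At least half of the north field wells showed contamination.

|A| = 18, |A ∩ B| = 8, |A ∖ B| = 10.
(a) requires |A ∖ B| = 2: false.
(b) requires |A ∩ B| / |A| ≥ 1/3: true.
(c) requires |A ∩ B| ≥ |A ∖ B|: false.

(b)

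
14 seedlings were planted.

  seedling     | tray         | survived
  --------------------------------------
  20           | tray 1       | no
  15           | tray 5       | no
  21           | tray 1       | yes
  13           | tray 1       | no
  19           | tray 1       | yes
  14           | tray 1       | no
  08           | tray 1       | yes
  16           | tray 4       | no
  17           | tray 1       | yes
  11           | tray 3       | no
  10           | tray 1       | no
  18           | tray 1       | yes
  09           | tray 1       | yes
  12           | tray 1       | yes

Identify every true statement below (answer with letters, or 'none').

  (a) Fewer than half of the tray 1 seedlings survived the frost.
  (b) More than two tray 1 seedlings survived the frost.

(b)

|A| = 11, |A ∩ B| = 7, |A ∖ B| = 4.
(a) |A ∩ B| < |A ∖ B|: fails.
(b) |A ∩ B| > 2: holds.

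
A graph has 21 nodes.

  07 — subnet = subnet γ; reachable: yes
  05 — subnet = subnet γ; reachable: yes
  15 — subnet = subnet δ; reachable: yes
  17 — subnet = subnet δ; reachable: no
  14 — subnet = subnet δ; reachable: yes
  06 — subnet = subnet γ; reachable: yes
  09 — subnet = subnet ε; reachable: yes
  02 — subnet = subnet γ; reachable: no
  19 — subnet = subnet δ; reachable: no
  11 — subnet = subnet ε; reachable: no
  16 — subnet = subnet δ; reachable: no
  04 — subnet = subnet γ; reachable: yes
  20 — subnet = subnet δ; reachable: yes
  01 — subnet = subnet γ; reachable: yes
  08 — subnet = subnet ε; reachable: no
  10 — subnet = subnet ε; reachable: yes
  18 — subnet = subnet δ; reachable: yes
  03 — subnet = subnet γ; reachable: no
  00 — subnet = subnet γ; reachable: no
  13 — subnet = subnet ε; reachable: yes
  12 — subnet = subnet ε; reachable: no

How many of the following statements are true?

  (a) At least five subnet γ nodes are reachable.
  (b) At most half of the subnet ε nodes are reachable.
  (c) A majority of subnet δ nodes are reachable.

3

(a) subnet γ: |A| = 8, |A ∩ B| = 5; needs |A ∩ B| ≥ 5 — true.
(b) subnet ε: |A| = 6, |A ∩ B| = 3; needs |A ∩ B| ≤ |A ∖ B| — true.
(c) subnet δ: |A| = 7, |A ∩ B| = 4; needs |A ∩ B| > |A ∖ B| — true.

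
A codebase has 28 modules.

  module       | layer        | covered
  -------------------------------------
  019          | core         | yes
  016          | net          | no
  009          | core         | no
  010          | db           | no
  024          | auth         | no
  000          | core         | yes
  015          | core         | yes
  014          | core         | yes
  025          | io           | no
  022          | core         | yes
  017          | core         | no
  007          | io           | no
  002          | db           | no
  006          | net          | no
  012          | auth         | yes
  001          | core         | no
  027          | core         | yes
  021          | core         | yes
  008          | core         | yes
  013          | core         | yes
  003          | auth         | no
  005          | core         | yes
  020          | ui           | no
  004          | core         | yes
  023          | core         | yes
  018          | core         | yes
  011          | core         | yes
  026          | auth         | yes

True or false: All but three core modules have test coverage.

True

Truth condition: |A ∖ B| = 3.
|A| = 17, |A ∩ B| = 14, |A ∖ B| = 3.
|A ∖ B| = 3, so the statement is true.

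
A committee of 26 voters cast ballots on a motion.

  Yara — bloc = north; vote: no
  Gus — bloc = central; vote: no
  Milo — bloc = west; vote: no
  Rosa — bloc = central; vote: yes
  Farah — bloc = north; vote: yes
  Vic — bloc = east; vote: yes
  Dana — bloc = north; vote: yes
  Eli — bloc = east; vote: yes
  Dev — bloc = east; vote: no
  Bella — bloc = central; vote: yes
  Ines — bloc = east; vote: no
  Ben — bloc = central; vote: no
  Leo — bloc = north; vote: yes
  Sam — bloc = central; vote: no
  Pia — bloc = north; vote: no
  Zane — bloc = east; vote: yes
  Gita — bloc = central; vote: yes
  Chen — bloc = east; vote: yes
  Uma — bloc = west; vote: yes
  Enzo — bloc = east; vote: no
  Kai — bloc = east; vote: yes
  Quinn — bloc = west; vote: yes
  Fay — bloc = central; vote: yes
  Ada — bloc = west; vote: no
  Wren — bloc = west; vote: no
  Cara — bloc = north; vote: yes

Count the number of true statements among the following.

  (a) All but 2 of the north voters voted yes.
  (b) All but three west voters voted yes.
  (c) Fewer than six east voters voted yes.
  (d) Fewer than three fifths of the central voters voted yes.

(a) north: |A| = 6, |A ∩ B| = 4; needs |A ∖ B| = 2 — true.
(b) west: |A| = 5, |A ∩ B| = 2; needs |A ∖ B| = 3 — true.
(c) east: |A| = 8, |A ∩ B| = 5; needs |A ∩ B| < 6 — true.
(d) central: |A| = 7, |A ∩ B| = 4; needs |A ∩ B| / |A| < 3/5 — true.

4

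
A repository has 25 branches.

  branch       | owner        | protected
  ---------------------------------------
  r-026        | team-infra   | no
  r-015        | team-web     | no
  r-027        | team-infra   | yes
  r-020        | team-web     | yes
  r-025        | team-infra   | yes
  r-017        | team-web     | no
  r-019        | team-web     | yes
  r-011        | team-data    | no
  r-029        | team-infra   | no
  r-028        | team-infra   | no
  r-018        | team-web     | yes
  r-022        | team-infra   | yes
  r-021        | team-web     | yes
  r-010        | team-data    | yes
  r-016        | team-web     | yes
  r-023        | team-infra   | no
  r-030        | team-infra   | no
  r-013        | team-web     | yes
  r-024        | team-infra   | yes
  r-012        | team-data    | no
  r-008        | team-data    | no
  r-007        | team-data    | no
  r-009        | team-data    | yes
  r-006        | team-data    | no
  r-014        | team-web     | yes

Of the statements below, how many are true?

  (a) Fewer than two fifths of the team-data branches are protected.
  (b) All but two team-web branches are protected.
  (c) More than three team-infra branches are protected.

(a) team-data: |A| = 7, |A ∩ B| = 2; needs |A ∩ B| / |A| < 2/5 — true.
(b) team-web: |A| = 9, |A ∩ B| = 7; needs |A ∖ B| = 2 — true.
(c) team-infra: |A| = 9, |A ∩ B| = 4; needs |A ∩ B| > 3 — true.

3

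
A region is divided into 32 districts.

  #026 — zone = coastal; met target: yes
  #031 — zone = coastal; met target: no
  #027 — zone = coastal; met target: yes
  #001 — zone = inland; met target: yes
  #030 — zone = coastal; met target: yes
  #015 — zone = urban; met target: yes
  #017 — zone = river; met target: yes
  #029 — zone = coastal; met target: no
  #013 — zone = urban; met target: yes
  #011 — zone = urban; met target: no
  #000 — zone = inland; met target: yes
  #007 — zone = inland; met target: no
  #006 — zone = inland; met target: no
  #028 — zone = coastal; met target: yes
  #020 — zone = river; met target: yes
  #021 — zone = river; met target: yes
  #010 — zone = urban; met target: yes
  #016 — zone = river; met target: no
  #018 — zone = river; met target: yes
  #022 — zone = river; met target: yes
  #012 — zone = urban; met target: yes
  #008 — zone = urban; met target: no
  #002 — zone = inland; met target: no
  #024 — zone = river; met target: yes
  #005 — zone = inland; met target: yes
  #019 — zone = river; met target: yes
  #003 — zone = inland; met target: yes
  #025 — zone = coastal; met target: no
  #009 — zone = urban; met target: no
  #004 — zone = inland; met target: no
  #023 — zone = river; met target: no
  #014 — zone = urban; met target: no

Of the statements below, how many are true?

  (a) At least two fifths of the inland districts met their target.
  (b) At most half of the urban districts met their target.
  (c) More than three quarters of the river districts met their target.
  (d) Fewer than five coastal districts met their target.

4

(a) inland: |A| = 8, |A ∩ B| = 4; needs |A ∩ B| / |A| ≥ 2/5 — true.
(b) urban: |A| = 8, |A ∩ B| = 4; needs |A ∩ B| ≤ |A ∖ B| — true.
(c) river: |A| = 9, |A ∩ B| = 7; needs |A ∩ B| / |A| > 3/4 — true.
(d) coastal: |A| = 7, |A ∩ B| = 4; needs |A ∩ B| < 5 — true.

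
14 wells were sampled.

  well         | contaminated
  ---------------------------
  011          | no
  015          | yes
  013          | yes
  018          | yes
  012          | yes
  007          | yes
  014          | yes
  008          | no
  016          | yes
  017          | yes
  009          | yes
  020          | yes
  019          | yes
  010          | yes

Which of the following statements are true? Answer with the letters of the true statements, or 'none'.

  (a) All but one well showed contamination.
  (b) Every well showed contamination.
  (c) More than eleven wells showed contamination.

|A| = 14, |A ∩ B| = 12, |A ∖ B| = 2.
(a) |A ∖ B| = 1: fails.
(b) A ⊆ B, i.e. every element of A is in B (|A ∖ B| = 0): fails.
(c) |A ∩ B| > 11: holds.

(c)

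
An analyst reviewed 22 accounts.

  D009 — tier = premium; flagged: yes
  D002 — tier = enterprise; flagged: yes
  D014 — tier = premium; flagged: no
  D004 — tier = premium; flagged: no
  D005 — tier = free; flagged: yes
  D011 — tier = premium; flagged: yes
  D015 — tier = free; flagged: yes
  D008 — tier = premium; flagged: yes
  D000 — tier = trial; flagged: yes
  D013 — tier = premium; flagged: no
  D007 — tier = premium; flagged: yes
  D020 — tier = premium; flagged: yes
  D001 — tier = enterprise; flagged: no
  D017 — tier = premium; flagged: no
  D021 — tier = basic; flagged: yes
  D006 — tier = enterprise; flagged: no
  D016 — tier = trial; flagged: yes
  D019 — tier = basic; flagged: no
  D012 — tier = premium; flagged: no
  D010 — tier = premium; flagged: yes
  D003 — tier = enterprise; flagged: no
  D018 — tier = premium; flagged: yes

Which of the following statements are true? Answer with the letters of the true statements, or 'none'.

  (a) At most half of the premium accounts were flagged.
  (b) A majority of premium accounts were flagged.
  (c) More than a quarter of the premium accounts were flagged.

(b), (c)

|A| = 12, |A ∩ B| = 7, |A ∖ B| = 5.
(a) |A ∩ B| ≤ |A ∖ B|: fails.
(b) |A ∩ B| > |A ∖ B|: holds.
(c) |A ∩ B| / |A| > 1/4: holds.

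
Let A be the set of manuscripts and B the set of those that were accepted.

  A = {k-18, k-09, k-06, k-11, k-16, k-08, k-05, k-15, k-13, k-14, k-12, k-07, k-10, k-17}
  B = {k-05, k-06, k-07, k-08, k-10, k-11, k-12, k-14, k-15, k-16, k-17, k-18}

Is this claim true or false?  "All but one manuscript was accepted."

The determiner here denotes the relation: |A ∖ B| = 1.
A (the restrictor) = {k-18, k-09, k-06, k-11, k-16, k-08, k-05, k-15, k-13, k-14, k-12, k-07, k-10, k-17}, |A| = 14.
A ∖ B = {k-09, k-13}, so |A ∖ B| = 2.
|A ∖ B| = 2, so the statement is false.

False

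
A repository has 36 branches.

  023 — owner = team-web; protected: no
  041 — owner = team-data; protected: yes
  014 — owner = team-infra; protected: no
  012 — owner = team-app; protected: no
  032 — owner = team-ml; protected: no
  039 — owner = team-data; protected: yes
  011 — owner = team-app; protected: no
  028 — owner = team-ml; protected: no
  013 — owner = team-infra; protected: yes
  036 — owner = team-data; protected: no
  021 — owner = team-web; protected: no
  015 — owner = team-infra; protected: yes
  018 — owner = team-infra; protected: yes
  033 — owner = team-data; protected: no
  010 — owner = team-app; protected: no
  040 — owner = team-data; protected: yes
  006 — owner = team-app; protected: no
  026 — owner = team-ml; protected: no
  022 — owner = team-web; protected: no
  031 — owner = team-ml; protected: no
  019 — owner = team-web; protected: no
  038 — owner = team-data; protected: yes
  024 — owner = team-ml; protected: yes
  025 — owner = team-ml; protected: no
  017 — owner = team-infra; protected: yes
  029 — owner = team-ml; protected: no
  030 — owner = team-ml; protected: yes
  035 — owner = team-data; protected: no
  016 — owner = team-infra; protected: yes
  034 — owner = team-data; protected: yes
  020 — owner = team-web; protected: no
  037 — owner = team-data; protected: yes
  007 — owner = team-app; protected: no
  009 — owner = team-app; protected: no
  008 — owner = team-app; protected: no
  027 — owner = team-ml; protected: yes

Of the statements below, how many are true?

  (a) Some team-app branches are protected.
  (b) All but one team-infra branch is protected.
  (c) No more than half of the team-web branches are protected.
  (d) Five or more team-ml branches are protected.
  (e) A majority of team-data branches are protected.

(a) team-app: |A| = 7, |A ∩ B| = 0; needs A ∩ B ≠ ∅ (|A ∩ B| ≥ 1) — false.
(b) team-infra: |A| = 6, |A ∩ B| = 5; needs |A ∖ B| = 1 — true.
(c) team-web: |A| = 5, |A ∩ B| = 0; needs |A ∩ B| ≤ |A ∖ B| — true.
(d) team-ml: |A| = 9, |A ∩ B| = 3; needs |A ∩ B| ≥ 5 — false.
(e) team-data: |A| = 9, |A ∩ B| = 6; needs |A ∩ B| > |A ∖ B| — true.

3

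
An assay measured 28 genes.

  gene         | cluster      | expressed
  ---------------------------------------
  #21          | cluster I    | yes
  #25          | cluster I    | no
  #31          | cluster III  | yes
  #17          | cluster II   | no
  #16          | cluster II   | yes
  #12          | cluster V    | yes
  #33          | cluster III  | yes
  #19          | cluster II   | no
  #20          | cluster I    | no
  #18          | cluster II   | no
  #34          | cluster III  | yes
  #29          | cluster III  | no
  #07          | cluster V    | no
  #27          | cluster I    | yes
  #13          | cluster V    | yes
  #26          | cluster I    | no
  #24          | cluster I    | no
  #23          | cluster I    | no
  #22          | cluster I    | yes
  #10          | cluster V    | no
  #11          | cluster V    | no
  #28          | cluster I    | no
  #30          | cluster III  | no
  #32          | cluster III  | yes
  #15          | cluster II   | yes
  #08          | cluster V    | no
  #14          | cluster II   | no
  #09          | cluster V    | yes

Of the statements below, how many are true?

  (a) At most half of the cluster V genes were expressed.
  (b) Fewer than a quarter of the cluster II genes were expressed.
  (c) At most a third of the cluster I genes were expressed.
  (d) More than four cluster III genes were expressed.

2

(a) cluster V: |A| = 7, |A ∩ B| = 3; needs |A ∩ B| ≤ |A ∖ B| — true.
(b) cluster II: |A| = 6, |A ∩ B| = 2; needs |A ∩ B| / |A| < 1/4 — false.
(c) cluster I: |A| = 9, |A ∩ B| = 3; needs |A ∩ B| / |A| ≤ 1/3 — true.
(d) cluster III: |A| = 6, |A ∩ B| = 4; needs |A ∩ B| > 4 — false.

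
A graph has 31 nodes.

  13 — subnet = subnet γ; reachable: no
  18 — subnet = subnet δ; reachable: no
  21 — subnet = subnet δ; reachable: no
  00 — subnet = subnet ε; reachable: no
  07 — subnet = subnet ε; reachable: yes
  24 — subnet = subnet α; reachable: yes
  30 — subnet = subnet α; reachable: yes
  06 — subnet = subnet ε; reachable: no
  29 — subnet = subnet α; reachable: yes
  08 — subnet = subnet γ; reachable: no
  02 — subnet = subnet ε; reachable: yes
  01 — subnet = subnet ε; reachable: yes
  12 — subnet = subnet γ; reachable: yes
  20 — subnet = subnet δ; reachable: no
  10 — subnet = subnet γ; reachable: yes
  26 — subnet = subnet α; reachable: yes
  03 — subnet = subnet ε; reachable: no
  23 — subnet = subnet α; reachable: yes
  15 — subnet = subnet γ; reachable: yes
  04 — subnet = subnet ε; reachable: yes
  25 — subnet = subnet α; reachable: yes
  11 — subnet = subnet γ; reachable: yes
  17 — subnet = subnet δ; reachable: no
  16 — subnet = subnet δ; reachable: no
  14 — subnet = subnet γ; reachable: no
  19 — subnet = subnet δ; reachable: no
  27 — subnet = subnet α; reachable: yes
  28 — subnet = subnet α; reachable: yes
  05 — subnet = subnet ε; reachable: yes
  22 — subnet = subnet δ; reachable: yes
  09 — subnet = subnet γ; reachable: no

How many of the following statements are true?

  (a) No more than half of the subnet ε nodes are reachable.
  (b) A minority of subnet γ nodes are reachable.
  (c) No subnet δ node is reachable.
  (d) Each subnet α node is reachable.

1

(a) subnet ε: |A| = 8, |A ∩ B| = 5; needs |A ∩ B| ≤ |A ∖ B| — false.
(b) subnet γ: |A| = 8, |A ∩ B| = 4; needs |A ∩ B| < |A ∖ B| — false.
(c) subnet δ: |A| = 7, |A ∩ B| = 1; needs A ∩ B = ∅ (|A ∩ B| = 0) — false.
(d) subnet α: |A| = 8, |A ∩ B| = 8; needs A ⊆ B, i.e. every element of A is in B (|A ∖ B| = 0) — true.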